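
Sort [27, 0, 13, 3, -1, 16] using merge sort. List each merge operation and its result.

Divide and conquer:
  Merge [0] + [13] -> [0, 13]
  Merge [27] + [0, 13] -> [0, 13, 27]
  Merge [-1] + [16] -> [-1, 16]
  Merge [3] + [-1, 16] -> [-1, 3, 16]
  Merge [0, 13, 27] + [-1, 3, 16] -> [-1, 0, 3, 13, 16, 27]


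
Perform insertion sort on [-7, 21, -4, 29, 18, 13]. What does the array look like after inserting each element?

First element -7 is already 'sorted'
Insert 21: shifted 0 elements -> [-7, 21, -4, 29, 18, 13]
Insert -4: shifted 1 elements -> [-7, -4, 21, 29, 18, 13]
Insert 29: shifted 0 elements -> [-7, -4, 21, 29, 18, 13]
Insert 18: shifted 2 elements -> [-7, -4, 18, 21, 29, 13]
Insert 13: shifted 3 elements -> [-7, -4, 13, 18, 21, 29]


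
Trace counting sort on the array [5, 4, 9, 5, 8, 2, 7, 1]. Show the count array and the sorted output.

Count array: [0, 1, 1, 0, 1, 2, 0, 1, 1, 1]
(count[i] = number of elements equal to i)
Cumulative count: [0, 1, 2, 2, 3, 5, 5, 6, 7, 8]
Sorted: [1, 2, 4, 5, 5, 7, 8, 9]


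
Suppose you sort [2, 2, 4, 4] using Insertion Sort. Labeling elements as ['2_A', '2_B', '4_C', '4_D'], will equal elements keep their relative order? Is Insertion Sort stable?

Trace Insertion Sort on the labeled array (the key is the number; the letter only tracks identity):
  Insert 2_B at index 1: [2_A, 2_B, 4_C, 4_D]
  Insert 4_C at index 2: [2_A, 2_B, 4_C, 4_D]
  Insert 4_D at index 3: [2_A, 2_B, 4_C, 4_D]
Final order: [2_A, 2_B, 4_C, 4_D]
Equal keys:
  value 2: originally 2_A, 2_B; after sorting 2_A, 2_B -> order preserved
  value 4: originally 4_C, 4_D; after sorting 4_C, 4_D -> order preserved
All equal keys kept their original relative order. Insertion Sort is stable: elements are shifted only while they are strictly greater than the key, so a key is inserted after any equal elements already placed.
Answer: Stable


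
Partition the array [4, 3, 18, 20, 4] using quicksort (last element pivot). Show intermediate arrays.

Partition 1: pivot=4 at index 2 -> [4, 3, 4, 20, 18]
Partition 2: pivot=3 at index 0 -> [3, 4, 4, 20, 18]
Partition 3: pivot=18 at index 3 -> [3, 4, 4, 18, 20]


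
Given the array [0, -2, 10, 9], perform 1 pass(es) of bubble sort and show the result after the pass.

After pass 1: [-2, 0, 9, 10] (2 swaps)
Total swaps: 2


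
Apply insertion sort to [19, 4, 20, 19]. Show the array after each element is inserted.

First element 19 is already 'sorted'
Insert 4: shifted 1 elements -> [4, 19, 20, 19]
Insert 20: shifted 0 elements -> [4, 19, 20, 19]
Insert 19: shifted 1 elements -> [4, 19, 19, 20]


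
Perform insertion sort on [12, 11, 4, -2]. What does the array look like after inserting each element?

First element 12 is already 'sorted'
Insert 11: shifted 1 elements -> [11, 12, 4, -2]
Insert 4: shifted 2 elements -> [4, 11, 12, -2]
Insert -2: shifted 3 elements -> [-2, 4, 11, 12]


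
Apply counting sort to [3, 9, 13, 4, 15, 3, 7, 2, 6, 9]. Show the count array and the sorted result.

Count array: [0, 0, 1, 2, 1, 0, 1, 1, 0, 2, 0, 0, 0, 1, 0, 1]
(count[i] = number of elements equal to i)
Cumulative count: [0, 0, 1, 3, 4, 4, 5, 6, 6, 8, 8, 8, 8, 9, 9, 10]
Sorted: [2, 3, 3, 4, 6, 7, 9, 9, 13, 15]


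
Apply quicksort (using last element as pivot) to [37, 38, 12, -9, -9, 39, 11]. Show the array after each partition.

Partition 1: pivot=11 at index 2 -> [-9, -9, 11, 37, 38, 39, 12]
Partition 2: pivot=-9 at index 1 -> [-9, -9, 11, 37, 38, 39, 12]
Partition 3: pivot=12 at index 3 -> [-9, -9, 11, 12, 38, 39, 37]
Partition 4: pivot=37 at index 4 -> [-9, -9, 11, 12, 37, 39, 38]
Partition 5: pivot=38 at index 5 -> [-9, -9, 11, 12, 37, 38, 39]


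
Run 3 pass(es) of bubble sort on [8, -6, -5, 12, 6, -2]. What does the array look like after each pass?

After pass 1: [-6, -5, 8, 6, -2, 12] (4 swaps)
After pass 2: [-6, -5, 6, -2, 8, 12] (2 swaps)
After pass 3: [-6, -5, -2, 6, 8, 12] (1 swaps)
Total swaps: 7


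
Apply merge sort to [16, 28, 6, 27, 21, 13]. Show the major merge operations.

Divide and conquer:
  Merge [28] + [6] -> [6, 28]
  Merge [16] + [6, 28] -> [6, 16, 28]
  Merge [21] + [13] -> [13, 21]
  Merge [27] + [13, 21] -> [13, 21, 27]
  Merge [6, 16, 28] + [13, 21, 27] -> [6, 13, 16, 21, 27, 28]


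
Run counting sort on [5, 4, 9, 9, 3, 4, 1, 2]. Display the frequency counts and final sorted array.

Count array: [0, 1, 1, 1, 2, 1, 0, 0, 0, 2]
(count[i] = number of elements equal to i)
Cumulative count: [0, 1, 2, 3, 5, 6, 6, 6, 6, 8]
Sorted: [1, 2, 3, 4, 4, 5, 9, 9]


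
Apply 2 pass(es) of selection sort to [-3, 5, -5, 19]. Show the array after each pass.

Pass 1: Select minimum -5 at index 2, swap -> [-5, 5, -3, 19]
Pass 2: Select minimum -3 at index 2, swap -> [-5, -3, 5, 19]


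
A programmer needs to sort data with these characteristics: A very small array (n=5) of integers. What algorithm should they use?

Best choice: Insertion sort
Reason: For tiny inputs the O(n^2) overhead is negligible and insertion sort has minimal constant factors


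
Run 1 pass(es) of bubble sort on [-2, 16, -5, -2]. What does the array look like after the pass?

After pass 1: [-2, -5, -2, 16] (2 swaps)
Total swaps: 2


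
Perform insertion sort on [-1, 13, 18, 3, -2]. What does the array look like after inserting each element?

First element -1 is already 'sorted'
Insert 13: shifted 0 elements -> [-1, 13, 18, 3, -2]
Insert 18: shifted 0 elements -> [-1, 13, 18, 3, -2]
Insert 3: shifted 2 elements -> [-1, 3, 13, 18, -2]
Insert -2: shifted 4 elements -> [-2, -1, 3, 13, 18]


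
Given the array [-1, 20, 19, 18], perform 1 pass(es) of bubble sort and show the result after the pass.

After pass 1: [-1, 19, 18, 20] (2 swaps)
Total swaps: 2


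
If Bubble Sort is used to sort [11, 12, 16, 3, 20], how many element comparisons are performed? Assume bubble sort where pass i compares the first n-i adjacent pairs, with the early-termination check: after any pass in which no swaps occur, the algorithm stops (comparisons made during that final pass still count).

Pass 1: compare adjacent pairs (0,1)..(3,4) = 4 comparison(s), 1 swap(s) -> [11, 12, 3, 16, 20]
Pass 2: compare adjacent pairs (0,1)..(2,3) = 3 comparison(s), 1 swap(s) -> [11, 3, 12, 16, 20]
Pass 3: compare adjacent pairs (0,1)..(1,2) = 2 comparison(s), 1 swap(s) -> [3, 11, 12, 16, 20]
Pass 4: compare adjacent pairs (0,1)..(0,1) = 1 comparison(s), 0 swap(s) -> [3, 11, 12, 16, 20]
No swaps in this pass, so bubble sort stops here.
Total comparisons: 4 + 3 + 2 + 1 = 10


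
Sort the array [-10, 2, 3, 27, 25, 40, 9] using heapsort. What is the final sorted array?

Build heap: [40, 27, 9, 2, 25, 3, -10]
Extract 40: [27, 25, 9, 2, -10, 3, 40]
Extract 27: [25, 3, 9, 2, -10, 27, 40]
Extract 25: [9, 3, -10, 2, 25, 27, 40]
Extract 9: [3, 2, -10, 9, 25, 27, 40]
Extract 3: [2, -10, 3, 9, 25, 27, 40]
Extract 2: [-10, 2, 3, 9, 25, 27, 40]


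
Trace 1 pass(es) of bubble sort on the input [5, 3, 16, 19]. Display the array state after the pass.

After pass 1: [3, 5, 16, 19] (1 swaps)
Total swaps: 1


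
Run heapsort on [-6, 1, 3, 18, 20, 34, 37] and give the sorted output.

Build heap: [37, 20, 34, 18, 1, -6, 3]
Extract 37: [34, 20, 3, 18, 1, -6, 37]
Extract 34: [20, 18, 3, -6, 1, 34, 37]
Extract 20: [18, 1, 3, -6, 20, 34, 37]
Extract 18: [3, 1, -6, 18, 20, 34, 37]
Extract 3: [1, -6, 3, 18, 20, 34, 37]
Extract 1: [-6, 1, 3, 18, 20, 34, 37]


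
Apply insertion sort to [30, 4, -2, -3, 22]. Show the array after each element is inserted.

First element 30 is already 'sorted'
Insert 4: shifted 1 elements -> [4, 30, -2, -3, 22]
Insert -2: shifted 2 elements -> [-2, 4, 30, -3, 22]
Insert -3: shifted 3 elements -> [-3, -2, 4, 30, 22]
Insert 22: shifted 1 elements -> [-3, -2, 4, 22, 30]


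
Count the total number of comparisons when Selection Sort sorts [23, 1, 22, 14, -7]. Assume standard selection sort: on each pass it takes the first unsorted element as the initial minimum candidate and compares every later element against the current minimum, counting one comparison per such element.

Pass 1: scan indices 1..4 for the minimum = 4 comparison(s); min is -7, place at index 0 -> [-7, 1, 22, 14, 23]
Pass 2: scan indices 2..4 for the minimum = 3 comparison(s); min is 1, place at index 1 -> [-7, 1, 22, 14, 23]
Pass 3: scan indices 3..4 for the minimum = 2 comparison(s); min is 14, place at index 2 -> [-7, 1, 14, 22, 23]
Pass 4: scan indices 4..4 for the minimum = 1 comparison(s); min is 22, place at index 3 -> [-7, 1, 14, 22, 23]
Selection sort always scans the whole unsorted suffix, so the count is (n-1) + (n-2) + ... + 1 = n(n-1)/2 = 5*4/2 = 10 regardless of the input order.
Total comparisons: 4 + 3 + 2 + 1 = 10


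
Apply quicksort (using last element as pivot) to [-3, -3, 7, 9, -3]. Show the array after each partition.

Partition 1: pivot=-3 at index 2 -> [-3, -3, -3, 9, 7]
Partition 2: pivot=-3 at index 1 -> [-3, -3, -3, 9, 7]
Partition 3: pivot=7 at index 3 -> [-3, -3, -3, 7, 9]


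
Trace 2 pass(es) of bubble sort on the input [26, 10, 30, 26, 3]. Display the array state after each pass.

After pass 1: [10, 26, 26, 3, 30] (3 swaps)
After pass 2: [10, 26, 3, 26, 30] (1 swaps)
Total swaps: 4


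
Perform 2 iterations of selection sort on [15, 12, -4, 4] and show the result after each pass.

Pass 1: Select minimum -4 at index 2, swap -> [-4, 12, 15, 4]
Pass 2: Select minimum 4 at index 3, swap -> [-4, 4, 15, 12]


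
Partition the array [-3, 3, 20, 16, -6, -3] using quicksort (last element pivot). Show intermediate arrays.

Partition 1: pivot=-3 at index 2 -> [-3, -6, -3, 16, 3, 20]
Partition 2: pivot=-6 at index 0 -> [-6, -3, -3, 16, 3, 20]
Partition 3: pivot=20 at index 5 -> [-6, -3, -3, 16, 3, 20]
Partition 4: pivot=3 at index 3 -> [-6, -3, -3, 3, 16, 20]


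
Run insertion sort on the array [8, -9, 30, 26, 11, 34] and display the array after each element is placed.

First element 8 is already 'sorted'
Insert -9: shifted 1 elements -> [-9, 8, 30, 26, 11, 34]
Insert 30: shifted 0 elements -> [-9, 8, 30, 26, 11, 34]
Insert 26: shifted 1 elements -> [-9, 8, 26, 30, 11, 34]
Insert 11: shifted 2 elements -> [-9, 8, 11, 26, 30, 34]
Insert 34: shifted 0 elements -> [-9, 8, 11, 26, 30, 34]


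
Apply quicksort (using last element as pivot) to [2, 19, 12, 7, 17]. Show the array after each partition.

Partition 1: pivot=17 at index 3 -> [2, 12, 7, 17, 19]
Partition 2: pivot=7 at index 1 -> [2, 7, 12, 17, 19]


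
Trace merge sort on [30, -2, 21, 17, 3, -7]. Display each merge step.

Divide and conquer:
  Merge [-2] + [21] -> [-2, 21]
  Merge [30] + [-2, 21] -> [-2, 21, 30]
  Merge [3] + [-7] -> [-7, 3]
  Merge [17] + [-7, 3] -> [-7, 3, 17]
  Merge [-2, 21, 30] + [-7, 3, 17] -> [-7, -2, 3, 17, 21, 30]


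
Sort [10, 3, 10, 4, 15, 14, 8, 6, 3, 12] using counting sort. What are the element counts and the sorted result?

Count array: [0, 0, 0, 2, 1, 0, 1, 0, 1, 0, 2, 0, 1, 0, 1, 1]
(count[i] = number of elements equal to i)
Cumulative count: [0, 0, 0, 2, 3, 3, 4, 4, 5, 5, 7, 7, 8, 8, 9, 10]
Sorted: [3, 3, 4, 6, 8, 10, 10, 12, 14, 15]


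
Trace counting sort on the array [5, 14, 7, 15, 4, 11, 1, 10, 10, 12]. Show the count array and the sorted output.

Count array: [0, 1, 0, 0, 1, 1, 0, 1, 0, 0, 2, 1, 1, 0, 1, 1]
(count[i] = number of elements equal to i)
Cumulative count: [0, 1, 1, 1, 2, 3, 3, 4, 4, 4, 6, 7, 8, 8, 9, 10]
Sorted: [1, 4, 5, 7, 10, 10, 11, 12, 14, 15]


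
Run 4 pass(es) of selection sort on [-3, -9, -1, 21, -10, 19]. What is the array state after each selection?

Pass 1: Select minimum -10 at index 4, swap -> [-10, -9, -1, 21, -3, 19]
Pass 2: Select minimum -9 at index 1, swap -> [-10, -9, -1, 21, -3, 19]
Pass 3: Select minimum -3 at index 4, swap -> [-10, -9, -3, 21, -1, 19]
Pass 4: Select minimum -1 at index 4, swap -> [-10, -9, -3, -1, 21, 19]


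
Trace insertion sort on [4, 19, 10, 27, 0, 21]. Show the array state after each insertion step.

First element 4 is already 'sorted'
Insert 19: shifted 0 elements -> [4, 19, 10, 27, 0, 21]
Insert 10: shifted 1 elements -> [4, 10, 19, 27, 0, 21]
Insert 27: shifted 0 elements -> [4, 10, 19, 27, 0, 21]
Insert 0: shifted 4 elements -> [0, 4, 10, 19, 27, 21]
Insert 21: shifted 1 elements -> [0, 4, 10, 19, 21, 27]


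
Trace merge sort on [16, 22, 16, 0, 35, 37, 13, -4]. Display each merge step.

Divide and conquer:
  Merge [16] + [22] -> [16, 22]
  Merge [16] + [0] -> [0, 16]
  Merge [16, 22] + [0, 16] -> [0, 16, 16, 22]
  Merge [35] + [37] -> [35, 37]
  Merge [13] + [-4] -> [-4, 13]
  Merge [35, 37] + [-4, 13] -> [-4, 13, 35, 37]
  Merge [0, 16, 16, 22] + [-4, 13, 35, 37] -> [-4, 0, 13, 16, 16, 22, 35, 37]


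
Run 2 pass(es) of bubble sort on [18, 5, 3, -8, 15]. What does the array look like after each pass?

After pass 1: [5, 3, -8, 15, 18] (4 swaps)
After pass 2: [3, -8, 5, 15, 18] (2 swaps)
Total swaps: 6


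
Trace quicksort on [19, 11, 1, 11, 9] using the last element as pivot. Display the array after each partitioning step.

Partition 1: pivot=9 at index 1 -> [1, 9, 19, 11, 11]
Partition 2: pivot=11 at index 3 -> [1, 9, 11, 11, 19]


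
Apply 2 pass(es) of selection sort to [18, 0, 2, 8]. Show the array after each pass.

Pass 1: Select minimum 0 at index 1, swap -> [0, 18, 2, 8]
Pass 2: Select minimum 2 at index 2, swap -> [0, 2, 18, 8]


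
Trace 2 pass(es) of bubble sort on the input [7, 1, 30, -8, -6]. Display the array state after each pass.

After pass 1: [1, 7, -8, -6, 30] (3 swaps)
After pass 2: [1, -8, -6, 7, 30] (2 swaps)
Total swaps: 5


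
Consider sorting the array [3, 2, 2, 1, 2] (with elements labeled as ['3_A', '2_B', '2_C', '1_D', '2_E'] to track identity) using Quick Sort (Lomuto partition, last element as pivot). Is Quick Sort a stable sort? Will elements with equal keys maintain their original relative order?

Trace Quick Sort on the labeled array (the key is the number; the letter only tracks identity):
  Partition indices 0..4 around pivot 2_E -> [2_B, 2_C, 1_D, 2_E, 3_A]
  Partition indices 0..2 around pivot 1_D -> [1_D, 2_C, 2_B, 2_E, 3_A]
  Partition indices 1..2 around pivot 2_B -> [1_D, 2_C, 2_B, 2_E, 3_A]
Final order: [1_D, 2_C, 2_B, 2_E, 3_A]
Equal keys:
  value 2: originally 2_B, 2_C, 2_E; after sorting 2_C, 2_B, 2_E -> order changed
Equal keys were reordered, so Quick Sort is not stable: partition swaps elements across long distances and can reorder equal keys. (One such input is enough; an unstable sort may happen to preserve order on other inputs, but it gives no guarantee.)
Answer: Not stable


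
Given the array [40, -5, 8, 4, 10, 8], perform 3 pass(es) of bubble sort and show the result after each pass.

After pass 1: [-5, 8, 4, 10, 8, 40] (5 swaps)
After pass 2: [-5, 4, 8, 8, 10, 40] (2 swaps)
After pass 3: [-5, 4, 8, 8, 10, 40] (0 swaps)
Total swaps: 7


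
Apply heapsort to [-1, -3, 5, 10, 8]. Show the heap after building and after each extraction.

Build heap: [10, 8, 5, -3, -1]
Extract 10: [8, -1, 5, -3, 10]
Extract 8: [5, -1, -3, 8, 10]
Extract 5: [-1, -3, 5, 8, 10]
Extract -1: [-3, -1, 5, 8, 10]


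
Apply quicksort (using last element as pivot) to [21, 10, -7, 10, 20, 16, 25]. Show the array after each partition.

Partition 1: pivot=25 at index 6 -> [21, 10, -7, 10, 20, 16, 25]
Partition 2: pivot=16 at index 3 -> [10, -7, 10, 16, 20, 21, 25]
Partition 3: pivot=10 at index 2 -> [10, -7, 10, 16, 20, 21, 25]
Partition 4: pivot=-7 at index 0 -> [-7, 10, 10, 16, 20, 21, 25]
Partition 5: pivot=21 at index 5 -> [-7, 10, 10, 16, 20, 21, 25]


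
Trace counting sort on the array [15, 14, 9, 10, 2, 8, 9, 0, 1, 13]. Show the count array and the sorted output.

Count array: [1, 1, 1, 0, 0, 0, 0, 0, 1, 2, 1, 0, 0, 1, 1, 1]
(count[i] = number of elements equal to i)
Cumulative count: [1, 2, 3, 3, 3, 3, 3, 3, 4, 6, 7, 7, 7, 8, 9, 10]
Sorted: [0, 1, 2, 8, 9, 9, 10, 13, 14, 15]


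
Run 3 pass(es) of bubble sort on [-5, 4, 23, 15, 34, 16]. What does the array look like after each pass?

After pass 1: [-5, 4, 15, 23, 16, 34] (2 swaps)
After pass 2: [-5, 4, 15, 16, 23, 34] (1 swaps)
After pass 3: [-5, 4, 15, 16, 23, 34] (0 swaps)
Total swaps: 3


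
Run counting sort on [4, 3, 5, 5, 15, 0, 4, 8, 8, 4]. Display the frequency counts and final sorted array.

Count array: [1, 0, 0, 1, 3, 2, 0, 0, 2, 0, 0, 0, 0, 0, 0, 1]
(count[i] = number of elements equal to i)
Cumulative count: [1, 1, 1, 2, 5, 7, 7, 7, 9, 9, 9, 9, 9, 9, 9, 10]
Sorted: [0, 3, 4, 4, 4, 5, 5, 8, 8, 15]


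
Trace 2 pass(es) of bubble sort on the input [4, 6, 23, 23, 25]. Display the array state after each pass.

After pass 1: [4, 6, 23, 23, 25] (0 swaps)
After pass 2: [4, 6, 23, 23, 25] (0 swaps)
Total swaps: 0


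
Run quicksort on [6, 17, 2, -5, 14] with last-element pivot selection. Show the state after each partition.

Partition 1: pivot=14 at index 3 -> [6, 2, -5, 14, 17]
Partition 2: pivot=-5 at index 0 -> [-5, 2, 6, 14, 17]
Partition 3: pivot=6 at index 2 -> [-5, 2, 6, 14, 17]


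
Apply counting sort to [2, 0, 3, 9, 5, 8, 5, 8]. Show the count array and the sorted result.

Count array: [1, 0, 1, 1, 0, 2, 0, 0, 2, 1]
(count[i] = number of elements equal to i)
Cumulative count: [1, 1, 2, 3, 3, 5, 5, 5, 7, 8]
Sorted: [0, 2, 3, 5, 5, 8, 8, 9]


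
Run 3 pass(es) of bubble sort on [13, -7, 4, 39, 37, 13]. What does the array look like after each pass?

After pass 1: [-7, 4, 13, 37, 13, 39] (4 swaps)
After pass 2: [-7, 4, 13, 13, 37, 39] (1 swaps)
After pass 3: [-7, 4, 13, 13, 37, 39] (0 swaps)
Total swaps: 5


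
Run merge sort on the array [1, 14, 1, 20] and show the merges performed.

Divide and conquer:
  Merge [1] + [14] -> [1, 14]
  Merge [1] + [20] -> [1, 20]
  Merge [1, 14] + [1, 20] -> [1, 1, 14, 20]


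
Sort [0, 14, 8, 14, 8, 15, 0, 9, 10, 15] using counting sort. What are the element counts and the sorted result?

Count array: [2, 0, 0, 0, 0, 0, 0, 0, 2, 1, 1, 0, 0, 0, 2, 2]
(count[i] = number of elements equal to i)
Cumulative count: [2, 2, 2, 2, 2, 2, 2, 2, 4, 5, 6, 6, 6, 6, 8, 10]
Sorted: [0, 0, 8, 8, 9, 10, 14, 14, 15, 15]


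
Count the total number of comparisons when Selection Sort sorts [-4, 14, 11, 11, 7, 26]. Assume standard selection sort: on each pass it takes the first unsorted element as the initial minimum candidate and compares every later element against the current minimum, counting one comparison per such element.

Pass 1: scan indices 1..5 for the minimum = 5 comparison(s); min is -4, place at index 0 -> [-4, 14, 11, 11, 7, 26]
Pass 2: scan indices 2..5 for the minimum = 4 comparison(s); min is 7, place at index 1 -> [-4, 7, 11, 11, 14, 26]
Pass 3: scan indices 3..5 for the minimum = 3 comparison(s); min is 11, place at index 2 -> [-4, 7, 11, 11, 14, 26]
Pass 4: scan indices 4..5 for the minimum = 2 comparison(s); min is 11, place at index 3 -> [-4, 7, 11, 11, 14, 26]
Pass 5: scan indices 5..5 for the minimum = 1 comparison(s); min is 14, place at index 4 -> [-4, 7, 11, 11, 14, 26]
Selection sort always scans the whole unsorted suffix, so the count is (n-1) + (n-2) + ... + 1 = n(n-1)/2 = 6*5/2 = 15 regardless of the input order.
Total comparisons: 5 + 4 + 3 + 2 + 1 = 15


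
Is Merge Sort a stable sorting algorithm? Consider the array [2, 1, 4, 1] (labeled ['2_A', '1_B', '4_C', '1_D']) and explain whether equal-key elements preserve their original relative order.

Trace Merge Sort on the labeled array (the key is the number; the letter only tracks identity):
  Merge [2_A] + [1_B] -> [1_B, 2_A]
  Merge [4_C] + [1_D] -> [1_D, 4_C]
  Merge [1_B, 2_A] + [1_D, 4_C] -> [1_B, 1_D, 2_A, 4_C]
Final order: [1_B, 1_D, 2_A, 4_C]
Equal keys:
  value 1: originally 1_B, 1_D; after sorting 1_B, 1_D -> order preserved
All equal keys kept their original relative order. Merge Sort is stable: when the heads of the two halves are equal the merge takes from the left half first.
Answer: Stable


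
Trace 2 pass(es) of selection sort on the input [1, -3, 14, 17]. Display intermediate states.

Pass 1: Select minimum -3 at index 1, swap -> [-3, 1, 14, 17]
Pass 2: Select minimum 1 at index 1, swap -> [-3, 1, 14, 17]


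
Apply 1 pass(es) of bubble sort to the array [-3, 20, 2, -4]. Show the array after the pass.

After pass 1: [-3, 2, -4, 20] (2 swaps)
Total swaps: 2


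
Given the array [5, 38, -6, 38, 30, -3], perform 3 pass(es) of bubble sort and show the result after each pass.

After pass 1: [5, -6, 38, 30, -3, 38] (3 swaps)
After pass 2: [-6, 5, 30, -3, 38, 38] (3 swaps)
After pass 3: [-6, 5, -3, 30, 38, 38] (1 swaps)
Total swaps: 7


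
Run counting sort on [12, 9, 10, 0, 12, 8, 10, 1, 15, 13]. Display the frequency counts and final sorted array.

Count array: [1, 1, 0, 0, 0, 0, 0, 0, 1, 1, 2, 0, 2, 1, 0, 1]
(count[i] = number of elements equal to i)
Cumulative count: [1, 2, 2, 2, 2, 2, 2, 2, 3, 4, 6, 6, 8, 9, 9, 10]
Sorted: [0, 1, 8, 9, 10, 10, 12, 12, 13, 15]


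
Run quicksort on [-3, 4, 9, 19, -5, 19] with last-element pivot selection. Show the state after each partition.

Partition 1: pivot=19 at index 5 -> [-3, 4, 9, 19, -5, 19]
Partition 2: pivot=-5 at index 0 -> [-5, 4, 9, 19, -3, 19]
Partition 3: pivot=-3 at index 1 -> [-5, -3, 9, 19, 4, 19]
Partition 4: pivot=4 at index 2 -> [-5, -3, 4, 19, 9, 19]
Partition 5: pivot=9 at index 3 -> [-5, -3, 4, 9, 19, 19]


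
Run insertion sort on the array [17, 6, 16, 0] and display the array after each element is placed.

First element 17 is already 'sorted'
Insert 6: shifted 1 elements -> [6, 17, 16, 0]
Insert 16: shifted 1 elements -> [6, 16, 17, 0]
Insert 0: shifted 3 elements -> [0, 6, 16, 17]


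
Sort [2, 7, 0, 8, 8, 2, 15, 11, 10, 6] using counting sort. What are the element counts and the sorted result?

Count array: [1, 0, 2, 0, 0, 0, 1, 1, 2, 0, 1, 1, 0, 0, 0, 1]
(count[i] = number of elements equal to i)
Cumulative count: [1, 1, 3, 3, 3, 3, 4, 5, 7, 7, 8, 9, 9, 9, 9, 10]
Sorted: [0, 2, 2, 6, 7, 8, 8, 10, 11, 15]


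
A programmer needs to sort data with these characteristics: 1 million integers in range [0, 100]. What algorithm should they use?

Best choice: Counting sort
Reason: O(n + k) where k=100 is small; linear time beats O(n log n)


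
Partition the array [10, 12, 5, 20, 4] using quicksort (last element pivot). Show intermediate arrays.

Partition 1: pivot=4 at index 0 -> [4, 12, 5, 20, 10]
Partition 2: pivot=10 at index 2 -> [4, 5, 10, 20, 12]
Partition 3: pivot=12 at index 3 -> [4, 5, 10, 12, 20]


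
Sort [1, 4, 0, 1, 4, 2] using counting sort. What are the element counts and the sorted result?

Count array: [1, 2, 1, 0, 2]
(count[i] = number of elements equal to i)
Cumulative count: [1, 3, 4, 4, 6]
Sorted: [0, 1, 1, 2, 4, 4]


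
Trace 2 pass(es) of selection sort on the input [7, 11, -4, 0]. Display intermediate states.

Pass 1: Select minimum -4 at index 2, swap -> [-4, 11, 7, 0]
Pass 2: Select minimum 0 at index 3, swap -> [-4, 0, 7, 11]


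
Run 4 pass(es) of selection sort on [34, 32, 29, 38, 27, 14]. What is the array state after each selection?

Pass 1: Select minimum 14 at index 5, swap -> [14, 32, 29, 38, 27, 34]
Pass 2: Select minimum 27 at index 4, swap -> [14, 27, 29, 38, 32, 34]
Pass 3: Select minimum 29 at index 2, swap -> [14, 27, 29, 38, 32, 34]
Pass 4: Select minimum 32 at index 4, swap -> [14, 27, 29, 32, 38, 34]


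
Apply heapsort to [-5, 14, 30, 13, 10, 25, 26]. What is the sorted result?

Build heap: [30, 14, 26, 13, 10, 25, -5]
Extract 30: [26, 14, 25, 13, 10, -5, 30]
Extract 26: [25, 14, -5, 13, 10, 26, 30]
Extract 25: [14, 13, -5, 10, 25, 26, 30]
Extract 14: [13, 10, -5, 14, 25, 26, 30]
Extract 13: [10, -5, 13, 14, 25, 26, 30]
Extract 10: [-5, 10, 13, 14, 25, 26, 30]


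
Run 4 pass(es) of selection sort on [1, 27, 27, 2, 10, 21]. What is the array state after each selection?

Pass 1: Select minimum 1 at index 0, swap -> [1, 27, 27, 2, 10, 21]
Pass 2: Select minimum 2 at index 3, swap -> [1, 2, 27, 27, 10, 21]
Pass 3: Select minimum 10 at index 4, swap -> [1, 2, 10, 27, 27, 21]
Pass 4: Select minimum 21 at index 5, swap -> [1, 2, 10, 21, 27, 27]


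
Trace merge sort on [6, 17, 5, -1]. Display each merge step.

Divide and conquer:
  Merge [6] + [17] -> [6, 17]
  Merge [5] + [-1] -> [-1, 5]
  Merge [6, 17] + [-1, 5] -> [-1, 5, 6, 17]


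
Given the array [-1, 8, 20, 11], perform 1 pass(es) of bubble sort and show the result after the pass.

After pass 1: [-1, 8, 11, 20] (1 swaps)
Total swaps: 1


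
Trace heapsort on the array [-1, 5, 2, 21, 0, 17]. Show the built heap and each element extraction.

Build heap: [21, 5, 17, -1, 0, 2]
Extract 21: [17, 5, 2, -1, 0, 21]
Extract 17: [5, 0, 2, -1, 17, 21]
Extract 5: [2, 0, -1, 5, 17, 21]
Extract 2: [0, -1, 2, 5, 17, 21]
Extract 0: [-1, 0, 2, 5, 17, 21]


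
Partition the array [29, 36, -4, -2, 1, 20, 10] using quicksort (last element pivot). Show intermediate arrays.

Partition 1: pivot=10 at index 3 -> [-4, -2, 1, 10, 29, 20, 36]
Partition 2: pivot=1 at index 2 -> [-4, -2, 1, 10, 29, 20, 36]
Partition 3: pivot=-2 at index 1 -> [-4, -2, 1, 10, 29, 20, 36]
Partition 4: pivot=36 at index 6 -> [-4, -2, 1, 10, 29, 20, 36]
Partition 5: pivot=20 at index 4 -> [-4, -2, 1, 10, 20, 29, 36]


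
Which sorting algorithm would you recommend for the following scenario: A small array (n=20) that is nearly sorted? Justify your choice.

Best choice: Insertion sort
Reason: Insertion sort is O(n) for nearly sorted arrays and has low overhead


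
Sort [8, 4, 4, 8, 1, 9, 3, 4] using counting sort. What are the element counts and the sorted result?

Count array: [0, 1, 0, 1, 3, 0, 0, 0, 2, 1]
(count[i] = number of elements equal to i)
Cumulative count: [0, 1, 1, 2, 5, 5, 5, 5, 7, 8]
Sorted: [1, 3, 4, 4, 4, 8, 8, 9]


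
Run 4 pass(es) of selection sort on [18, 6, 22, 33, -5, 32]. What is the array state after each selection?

Pass 1: Select minimum -5 at index 4, swap -> [-5, 6, 22, 33, 18, 32]
Pass 2: Select minimum 6 at index 1, swap -> [-5, 6, 22, 33, 18, 32]
Pass 3: Select minimum 18 at index 4, swap -> [-5, 6, 18, 33, 22, 32]
Pass 4: Select minimum 22 at index 4, swap -> [-5, 6, 18, 22, 33, 32]


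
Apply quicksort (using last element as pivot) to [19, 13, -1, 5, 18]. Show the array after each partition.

Partition 1: pivot=18 at index 3 -> [13, -1, 5, 18, 19]
Partition 2: pivot=5 at index 1 -> [-1, 5, 13, 18, 19]


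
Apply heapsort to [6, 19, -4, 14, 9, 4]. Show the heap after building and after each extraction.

Build heap: [19, 14, 4, 6, 9, -4]
Extract 19: [14, 9, 4, 6, -4, 19]
Extract 14: [9, 6, 4, -4, 14, 19]
Extract 9: [6, -4, 4, 9, 14, 19]
Extract 6: [4, -4, 6, 9, 14, 19]
Extract 4: [-4, 4, 6, 9, 14, 19]


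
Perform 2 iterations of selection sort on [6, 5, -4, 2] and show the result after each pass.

Pass 1: Select minimum -4 at index 2, swap -> [-4, 5, 6, 2]
Pass 2: Select minimum 2 at index 3, swap -> [-4, 2, 6, 5]


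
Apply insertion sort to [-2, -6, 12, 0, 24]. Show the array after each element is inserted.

First element -2 is already 'sorted'
Insert -6: shifted 1 elements -> [-6, -2, 12, 0, 24]
Insert 12: shifted 0 elements -> [-6, -2, 12, 0, 24]
Insert 0: shifted 1 elements -> [-6, -2, 0, 12, 24]
Insert 24: shifted 0 elements -> [-6, -2, 0, 12, 24]


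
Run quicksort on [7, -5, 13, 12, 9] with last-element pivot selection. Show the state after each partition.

Partition 1: pivot=9 at index 2 -> [7, -5, 9, 12, 13]
Partition 2: pivot=-5 at index 0 -> [-5, 7, 9, 12, 13]
Partition 3: pivot=13 at index 4 -> [-5, 7, 9, 12, 13]


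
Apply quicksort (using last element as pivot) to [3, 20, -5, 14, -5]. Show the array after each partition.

Partition 1: pivot=-5 at index 1 -> [-5, -5, 3, 14, 20]
Partition 2: pivot=20 at index 4 -> [-5, -5, 3, 14, 20]
Partition 3: pivot=14 at index 3 -> [-5, -5, 3, 14, 20]


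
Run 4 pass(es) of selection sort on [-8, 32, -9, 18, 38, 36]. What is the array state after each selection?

Pass 1: Select minimum -9 at index 2, swap -> [-9, 32, -8, 18, 38, 36]
Pass 2: Select minimum -8 at index 2, swap -> [-9, -8, 32, 18, 38, 36]
Pass 3: Select minimum 18 at index 3, swap -> [-9, -8, 18, 32, 38, 36]
Pass 4: Select minimum 32 at index 3, swap -> [-9, -8, 18, 32, 38, 36]


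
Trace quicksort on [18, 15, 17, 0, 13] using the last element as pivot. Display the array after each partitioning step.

Partition 1: pivot=13 at index 1 -> [0, 13, 17, 18, 15]
Partition 2: pivot=15 at index 2 -> [0, 13, 15, 18, 17]
Partition 3: pivot=17 at index 3 -> [0, 13, 15, 17, 18]


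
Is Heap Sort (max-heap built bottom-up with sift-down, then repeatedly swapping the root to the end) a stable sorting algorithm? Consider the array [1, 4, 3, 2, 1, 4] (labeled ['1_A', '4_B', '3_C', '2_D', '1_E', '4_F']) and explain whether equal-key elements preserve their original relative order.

Trace Heap Sort on the labeled array (the key is the number; the letter only tracks identity):
  Build max-heap: [4_B, 2_D, 4_F, 1_A, 1_E, 3_C]
  Swap root 4_B to index 5, re-heapify first 5 -> [4_F, 2_D, 3_C, 1_A, 1_E, 4_B]
  Swap root 4_F to index 4, re-heapify first 4 -> [3_C, 2_D, 1_E, 1_A, 4_F, 4_B]
  Swap root 3_C to index 3, re-heapify first 3 -> [2_D, 1_A, 1_E, 3_C, 4_F, 4_B]
  Swap root 2_D to index 2, re-heapify first 2 -> [1_E, 1_A, 2_D, 3_C, 4_F, 4_B]
  Swap root 1_E to index 1, re-heapify first 1 -> [1_A, 1_E, 2_D, 3_C, 4_F, 4_B]
Final order: [1_A, 1_E, 2_D, 3_C, 4_F, 4_B]
Equal keys:
  value 1: originally 1_A, 1_E; after sorting 1_A, 1_E -> order preserved
  value 4: originally 4_B, 4_F; after sorting 4_F, 4_B -> order changed
Equal keys were reordered, so Heap Sort is not stable: heap construction and root-to-end swaps move elements without regard to the original order of equal keys. (One such input is enough; an unstable sort may happen to preserve order on other inputs, but it gives no guarantee.)
Answer: Not stable


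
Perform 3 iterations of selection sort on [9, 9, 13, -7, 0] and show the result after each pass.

Pass 1: Select minimum -7 at index 3, swap -> [-7, 9, 13, 9, 0]
Pass 2: Select minimum 0 at index 4, swap -> [-7, 0, 13, 9, 9]
Pass 3: Select minimum 9 at index 3, swap -> [-7, 0, 9, 13, 9]


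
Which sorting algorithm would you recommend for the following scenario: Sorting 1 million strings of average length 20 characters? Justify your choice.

Best choice: MSD radix sort or Mergesort
Reason: MSD radix sort is a non-comparison sort that buckets the strings by successive character positions, running in time proportional to the total number of characters examined rather than O(n log n) string comparisons; mergesort is a stable O(n log n)-comparison alternative that works for arbitrary variable-length keys


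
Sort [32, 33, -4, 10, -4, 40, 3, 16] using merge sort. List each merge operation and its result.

Divide and conquer:
  Merge [32] + [33] -> [32, 33]
  Merge [-4] + [10] -> [-4, 10]
  Merge [32, 33] + [-4, 10] -> [-4, 10, 32, 33]
  Merge [-4] + [40] -> [-4, 40]
  Merge [3] + [16] -> [3, 16]
  Merge [-4, 40] + [3, 16] -> [-4, 3, 16, 40]
  Merge [-4, 10, 32, 33] + [-4, 3, 16, 40] -> [-4, -4, 3, 10, 16, 32, 33, 40]


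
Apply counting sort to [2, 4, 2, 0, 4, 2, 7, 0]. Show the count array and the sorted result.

Count array: [2, 0, 3, 0, 2, 0, 0, 1]
(count[i] = number of elements equal to i)
Cumulative count: [2, 2, 5, 5, 7, 7, 7, 8]
Sorted: [0, 0, 2, 2, 2, 4, 4, 7]


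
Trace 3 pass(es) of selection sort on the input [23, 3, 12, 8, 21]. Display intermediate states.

Pass 1: Select minimum 3 at index 1, swap -> [3, 23, 12, 8, 21]
Pass 2: Select minimum 8 at index 3, swap -> [3, 8, 12, 23, 21]
Pass 3: Select minimum 12 at index 2, swap -> [3, 8, 12, 23, 21]


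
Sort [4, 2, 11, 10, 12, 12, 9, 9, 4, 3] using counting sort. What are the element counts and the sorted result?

Count array: [0, 0, 1, 1, 2, 0, 0, 0, 0, 2, 1, 1, 2]
(count[i] = number of elements equal to i)
Cumulative count: [0, 0, 1, 2, 4, 4, 4, 4, 4, 6, 7, 8, 10]
Sorted: [2, 3, 4, 4, 9, 9, 10, 11, 12, 12]


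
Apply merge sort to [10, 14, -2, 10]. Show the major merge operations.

Divide and conquer:
  Merge [10] + [14] -> [10, 14]
  Merge [-2] + [10] -> [-2, 10]
  Merge [10, 14] + [-2, 10] -> [-2, 10, 10, 14]


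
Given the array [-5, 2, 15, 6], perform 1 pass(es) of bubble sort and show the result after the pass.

After pass 1: [-5, 2, 6, 15] (1 swaps)
Total swaps: 1


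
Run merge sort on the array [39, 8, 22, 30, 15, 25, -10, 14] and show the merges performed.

Divide and conquer:
  Merge [39] + [8] -> [8, 39]
  Merge [22] + [30] -> [22, 30]
  Merge [8, 39] + [22, 30] -> [8, 22, 30, 39]
  Merge [15] + [25] -> [15, 25]
  Merge [-10] + [14] -> [-10, 14]
  Merge [15, 25] + [-10, 14] -> [-10, 14, 15, 25]
  Merge [8, 22, 30, 39] + [-10, 14, 15, 25] -> [-10, 8, 14, 15, 22, 25, 30, 39]


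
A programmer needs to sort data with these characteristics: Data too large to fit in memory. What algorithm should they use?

Best choice: External merge sort
Reason: Minimizes disk I/O by sequential reads/writes


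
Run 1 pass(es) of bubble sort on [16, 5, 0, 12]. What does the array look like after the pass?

After pass 1: [5, 0, 12, 16] (3 swaps)
Total swaps: 3


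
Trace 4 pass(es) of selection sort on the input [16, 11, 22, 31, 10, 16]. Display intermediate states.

Pass 1: Select minimum 10 at index 4, swap -> [10, 11, 22, 31, 16, 16]
Pass 2: Select minimum 11 at index 1, swap -> [10, 11, 22, 31, 16, 16]
Pass 3: Select minimum 16 at index 4, swap -> [10, 11, 16, 31, 22, 16]
Pass 4: Select minimum 16 at index 5, swap -> [10, 11, 16, 16, 22, 31]


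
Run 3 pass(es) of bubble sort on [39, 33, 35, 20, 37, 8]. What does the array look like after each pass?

After pass 1: [33, 35, 20, 37, 8, 39] (5 swaps)
After pass 2: [33, 20, 35, 8, 37, 39] (2 swaps)
After pass 3: [20, 33, 8, 35, 37, 39] (2 swaps)
Total swaps: 9


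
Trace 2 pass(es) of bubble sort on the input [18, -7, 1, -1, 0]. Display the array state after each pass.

After pass 1: [-7, 1, -1, 0, 18] (4 swaps)
After pass 2: [-7, -1, 0, 1, 18] (2 swaps)
Total swaps: 6


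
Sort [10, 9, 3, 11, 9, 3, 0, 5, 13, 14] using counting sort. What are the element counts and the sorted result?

Count array: [1, 0, 0, 2, 0, 1, 0, 0, 0, 2, 1, 1, 0, 1, 1]
(count[i] = number of elements equal to i)
Cumulative count: [1, 1, 1, 3, 3, 4, 4, 4, 4, 6, 7, 8, 8, 9, 10]
Sorted: [0, 3, 3, 5, 9, 9, 10, 11, 13, 14]


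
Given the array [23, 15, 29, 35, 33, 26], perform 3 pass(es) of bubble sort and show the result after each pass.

After pass 1: [15, 23, 29, 33, 26, 35] (3 swaps)
After pass 2: [15, 23, 29, 26, 33, 35] (1 swaps)
After pass 3: [15, 23, 26, 29, 33, 35] (1 swaps)
Total swaps: 5


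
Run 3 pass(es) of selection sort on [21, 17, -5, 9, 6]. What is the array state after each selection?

Pass 1: Select minimum -5 at index 2, swap -> [-5, 17, 21, 9, 6]
Pass 2: Select minimum 6 at index 4, swap -> [-5, 6, 21, 9, 17]
Pass 3: Select minimum 9 at index 3, swap -> [-5, 6, 9, 21, 17]


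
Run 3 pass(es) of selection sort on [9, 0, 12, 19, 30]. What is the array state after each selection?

Pass 1: Select minimum 0 at index 1, swap -> [0, 9, 12, 19, 30]
Pass 2: Select minimum 9 at index 1, swap -> [0, 9, 12, 19, 30]
Pass 3: Select minimum 12 at index 2, swap -> [0, 9, 12, 19, 30]


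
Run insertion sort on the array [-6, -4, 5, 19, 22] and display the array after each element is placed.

First element -6 is already 'sorted'
Insert -4: shifted 0 elements -> [-6, -4, 5, 19, 22]
Insert 5: shifted 0 elements -> [-6, -4, 5, 19, 22]
Insert 19: shifted 0 elements -> [-6, -4, 5, 19, 22]
Insert 22: shifted 0 elements -> [-6, -4, 5, 19, 22]


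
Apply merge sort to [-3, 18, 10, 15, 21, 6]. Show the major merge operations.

Divide and conquer:
  Merge [18] + [10] -> [10, 18]
  Merge [-3] + [10, 18] -> [-3, 10, 18]
  Merge [21] + [6] -> [6, 21]
  Merge [15] + [6, 21] -> [6, 15, 21]
  Merge [-3, 10, 18] + [6, 15, 21] -> [-3, 6, 10, 15, 18, 21]


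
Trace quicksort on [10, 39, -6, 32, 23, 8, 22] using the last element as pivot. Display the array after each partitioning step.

Partition 1: pivot=22 at index 3 -> [10, -6, 8, 22, 23, 39, 32]
Partition 2: pivot=8 at index 1 -> [-6, 8, 10, 22, 23, 39, 32]
Partition 3: pivot=32 at index 5 -> [-6, 8, 10, 22, 23, 32, 39]


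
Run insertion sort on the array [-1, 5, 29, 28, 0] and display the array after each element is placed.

First element -1 is already 'sorted'
Insert 5: shifted 0 elements -> [-1, 5, 29, 28, 0]
Insert 29: shifted 0 elements -> [-1, 5, 29, 28, 0]
Insert 28: shifted 1 elements -> [-1, 5, 28, 29, 0]
Insert 0: shifted 3 elements -> [-1, 0, 5, 28, 29]


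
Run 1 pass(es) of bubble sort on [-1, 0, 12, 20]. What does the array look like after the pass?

After pass 1: [-1, 0, 12, 20] (0 swaps)
Total swaps: 0


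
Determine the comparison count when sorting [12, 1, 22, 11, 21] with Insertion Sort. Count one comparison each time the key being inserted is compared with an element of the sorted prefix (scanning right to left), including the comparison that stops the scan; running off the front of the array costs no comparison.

Insert 1: 12 > 1 (shift), reached front = 1 comparison(s) -> [1, 12, 22, 11, 21]
Insert 22: 12 <= 22 (stop) = 1 comparison(s) -> [1, 12, 22, 11, 21]
Insert 11: 22 > 11 (shift), 12 > 11 (shift), 1 <= 11 (stop) = 3 comparison(s) -> [1, 11, 12, 22, 21]
Insert 21: 22 > 21 (shift), 12 <= 21 (stop) = 2 comparison(s) -> [1, 11, 12, 21, 22]
Total comparisons: 1 + 1 + 3 + 2 = 7


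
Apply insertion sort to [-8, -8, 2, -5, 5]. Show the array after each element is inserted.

First element -8 is already 'sorted'
Insert -8: shifted 0 elements -> [-8, -8, 2, -5, 5]
Insert 2: shifted 0 elements -> [-8, -8, 2, -5, 5]
Insert -5: shifted 1 elements -> [-8, -8, -5, 2, 5]
Insert 5: shifted 0 elements -> [-8, -8, -5, 2, 5]


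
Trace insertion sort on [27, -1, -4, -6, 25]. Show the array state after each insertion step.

First element 27 is already 'sorted'
Insert -1: shifted 1 elements -> [-1, 27, -4, -6, 25]
Insert -4: shifted 2 elements -> [-4, -1, 27, -6, 25]
Insert -6: shifted 3 elements -> [-6, -4, -1, 27, 25]
Insert 25: shifted 1 elements -> [-6, -4, -1, 25, 27]


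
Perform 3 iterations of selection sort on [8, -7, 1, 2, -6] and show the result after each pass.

Pass 1: Select minimum -7 at index 1, swap -> [-7, 8, 1, 2, -6]
Pass 2: Select minimum -6 at index 4, swap -> [-7, -6, 1, 2, 8]
Pass 3: Select minimum 1 at index 2, swap -> [-7, -6, 1, 2, 8]


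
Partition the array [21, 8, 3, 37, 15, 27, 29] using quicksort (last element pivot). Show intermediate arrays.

Partition 1: pivot=29 at index 5 -> [21, 8, 3, 15, 27, 29, 37]
Partition 2: pivot=27 at index 4 -> [21, 8, 3, 15, 27, 29, 37]
Partition 3: pivot=15 at index 2 -> [8, 3, 15, 21, 27, 29, 37]
Partition 4: pivot=3 at index 0 -> [3, 8, 15, 21, 27, 29, 37]


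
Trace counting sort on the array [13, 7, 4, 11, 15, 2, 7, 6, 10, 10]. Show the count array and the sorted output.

Count array: [0, 0, 1, 0, 1, 0, 1, 2, 0, 0, 2, 1, 0, 1, 0, 1]
(count[i] = number of elements equal to i)
Cumulative count: [0, 0, 1, 1, 2, 2, 3, 5, 5, 5, 7, 8, 8, 9, 9, 10]
Sorted: [2, 4, 6, 7, 7, 10, 10, 11, 13, 15]


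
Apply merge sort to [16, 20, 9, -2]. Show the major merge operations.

Divide and conquer:
  Merge [16] + [20] -> [16, 20]
  Merge [9] + [-2] -> [-2, 9]
  Merge [16, 20] + [-2, 9] -> [-2, 9, 16, 20]


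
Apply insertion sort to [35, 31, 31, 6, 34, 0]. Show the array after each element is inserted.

First element 35 is already 'sorted'
Insert 31: shifted 1 elements -> [31, 35, 31, 6, 34, 0]
Insert 31: shifted 1 elements -> [31, 31, 35, 6, 34, 0]
Insert 6: shifted 3 elements -> [6, 31, 31, 35, 34, 0]
Insert 34: shifted 1 elements -> [6, 31, 31, 34, 35, 0]
Insert 0: shifted 5 elements -> [0, 6, 31, 31, 34, 35]


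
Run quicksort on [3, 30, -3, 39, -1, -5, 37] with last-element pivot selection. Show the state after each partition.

Partition 1: pivot=37 at index 5 -> [3, 30, -3, -1, -5, 37, 39]
Partition 2: pivot=-5 at index 0 -> [-5, 30, -3, -1, 3, 37, 39]
Partition 3: pivot=3 at index 3 -> [-5, -3, -1, 3, 30, 37, 39]
Partition 4: pivot=-1 at index 2 -> [-5, -3, -1, 3, 30, 37, 39]
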